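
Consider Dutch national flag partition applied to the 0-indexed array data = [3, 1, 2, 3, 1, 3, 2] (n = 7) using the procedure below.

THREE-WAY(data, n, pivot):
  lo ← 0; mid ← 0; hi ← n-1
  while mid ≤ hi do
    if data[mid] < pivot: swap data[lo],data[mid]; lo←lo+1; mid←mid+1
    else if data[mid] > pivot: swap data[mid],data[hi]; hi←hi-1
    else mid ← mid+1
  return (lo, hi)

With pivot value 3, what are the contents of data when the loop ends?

pivot = 3; lo=0, mid=0, hi=6
data[mid]=3=3: mid=1
data[mid]=1<3: swap data[0],data[1]; lo=1,mid=2 → [1, 3, 2, 3, 1, 3, 2]
data[mid]=2<3: swap data[1],data[2]; lo=2,mid=3 → [1, 2, 3, 3, 1, 3, 2]
data[mid]=3=3: mid=4
data[mid]=1<3: swap data[2],data[4]; lo=3,mid=5 → [1, 2, 1, 3, 3, 3, 2]
data[mid]=3=3: mid=6
data[mid]=2<3: swap data[3],data[6]; lo=4,mid=7 → [1, 2, 1, 2, 3, 3, 3]
end: lo=4, hi=6; data = [1, 2, 1, 2, 3, 3, 3]

[1, 2, 1, 2, 3, 3, 3]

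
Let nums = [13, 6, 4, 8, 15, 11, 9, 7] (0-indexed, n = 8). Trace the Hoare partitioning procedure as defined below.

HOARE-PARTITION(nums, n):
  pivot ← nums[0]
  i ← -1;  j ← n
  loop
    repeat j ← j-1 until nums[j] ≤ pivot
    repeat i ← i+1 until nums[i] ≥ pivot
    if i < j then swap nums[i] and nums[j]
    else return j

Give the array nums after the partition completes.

[7, 6, 4, 8, 9, 11, 15, 13]

pivot=13
j stops at 7 (7), i stops at 0 (13); swap ⇒ [7, 6, 4, 8, 15, 11, 9, 13]
j stops at 6 (9), i stops at 4 (15); swap ⇒ [7, 6, 4, 8, 9, 11, 15, 13]
j stops at 5, i stops at 6; i≥j ⇒ return 5. nums=[7, 6, 4, 8, 9, 11, 15, 13]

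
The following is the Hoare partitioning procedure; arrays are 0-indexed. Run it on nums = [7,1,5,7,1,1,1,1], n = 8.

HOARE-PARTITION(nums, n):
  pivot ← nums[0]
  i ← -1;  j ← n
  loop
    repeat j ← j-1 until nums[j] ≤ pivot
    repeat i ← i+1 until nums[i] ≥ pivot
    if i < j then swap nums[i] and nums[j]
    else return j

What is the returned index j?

5

pivot = nums[0] = 7; i = -1, j = 8
j→7 (nums[7]=1≤7), i→0 (nums[0]=7≥7); i<j, swap → [1,1,5,7,1,1,1,7]
j→6 (nums[6]=1≤7), i→3 (nums[3]=7≥7); i<j, swap → [1,1,5,1,1,1,7,7]
j→5, i→6; i≥j, return j=5. nums = [1,1,5,1,1,1,7,7]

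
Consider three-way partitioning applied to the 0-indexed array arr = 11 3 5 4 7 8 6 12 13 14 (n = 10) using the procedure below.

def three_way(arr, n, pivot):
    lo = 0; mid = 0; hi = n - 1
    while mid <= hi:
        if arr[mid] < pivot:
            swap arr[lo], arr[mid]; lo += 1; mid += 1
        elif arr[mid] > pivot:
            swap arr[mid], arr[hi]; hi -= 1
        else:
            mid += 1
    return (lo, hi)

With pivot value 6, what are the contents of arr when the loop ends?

lo=0 mid=0 hi=9
11>6: swap(0,9), hi=8 ⇒ 14 3 5 4 7 8 6 12 13 11
14>6: swap(0,8), hi=7 ⇒ 13 3 5 4 7 8 6 12 14 11
13>6: swap(0,7), hi=6 ⇒ 12 3 5 4 7 8 6 13 14 11
12>6: swap(0,6), hi=5 ⇒ 6 3 5 4 7 8 12 13 14 11
6=6: mid=1
3<6: swap(0,1), lo=1 mid=2 ⇒ 3 6 5 4 7 8 12 13 14 11
5<6: swap(1,2), lo=2 mid=3 ⇒ 3 5 6 4 7 8 12 13 14 11
4<6: swap(2,3), lo=3 mid=4 ⇒ 3 5 4 6 7 8 12 13 14 11
7>6: swap(4,5), hi=4 ⇒ 3 5 4 6 8 7 12 13 14 11
8>6: swap(4,4), hi=3 ⇒ 3 5 4 6 8 7 12 13 14 11
done. lo=3 hi=3; arr=3 5 4 6 8 7 12 13 14 11

3 5 4 6 8 7 12 13 14 11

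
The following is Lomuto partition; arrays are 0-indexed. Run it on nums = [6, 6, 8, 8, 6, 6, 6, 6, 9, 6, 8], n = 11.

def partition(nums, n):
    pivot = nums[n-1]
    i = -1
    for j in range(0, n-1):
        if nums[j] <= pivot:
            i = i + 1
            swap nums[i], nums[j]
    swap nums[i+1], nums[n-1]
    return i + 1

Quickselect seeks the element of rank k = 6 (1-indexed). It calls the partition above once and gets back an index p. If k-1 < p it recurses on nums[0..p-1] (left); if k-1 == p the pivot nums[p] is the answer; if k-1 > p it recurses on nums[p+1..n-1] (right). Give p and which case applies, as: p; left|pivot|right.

9; left

pivot=8, i=-1
j=0: 6≤8, i=0, swap(0,0) ⇒ [6, 6, 8, 8, 6, 6, 6, 6, 9, 6, 8]
j=1: 6≤8, i=1, swap(1,1) ⇒ [6, 6, 8, 8, 6, 6, 6, 6, 9, 6, 8]
j=2: 8≤8, i=2, swap(2,2) ⇒ [6, 6, 8, 8, 6, 6, 6, 6, 9, 6, 8]
j=3: 8≤8, i=3, swap(3,3) ⇒ [6, 6, 8, 8, 6, 6, 6, 6, 9, 6, 8]
j=4: 6≤8, i=4, swap(4,4) ⇒ [6, 6, 8, 8, 6, 6, 6, 6, 9, 6, 8]
j=5: 6≤8, i=5, swap(5,5) ⇒ [6, 6, 8, 8, 6, 6, 6, 6, 9, 6, 8]
j=6: 6≤8, i=6, swap(6,6) ⇒ [6, 6, 8, 8, 6, 6, 6, 6, 9, 6, 8]
j=7: 6≤8, i=7, swap(7,7) ⇒ [6, 6, 8, 8, 6, 6, 6, 6, 9, 6, 8]
j=8: 9>8, skip
j=9: 6≤8, i=8, swap(8,9) ⇒ [6, 6, 8, 8, 6, 6, 6, 6, 6, 9, 8]
swap(9,10) ⇒ [6, 6, 8, 8, 6, 6, 6, 6, 6, 8, 9]; return 9
p = 9; k-1 = 5 < 9 ⇒ left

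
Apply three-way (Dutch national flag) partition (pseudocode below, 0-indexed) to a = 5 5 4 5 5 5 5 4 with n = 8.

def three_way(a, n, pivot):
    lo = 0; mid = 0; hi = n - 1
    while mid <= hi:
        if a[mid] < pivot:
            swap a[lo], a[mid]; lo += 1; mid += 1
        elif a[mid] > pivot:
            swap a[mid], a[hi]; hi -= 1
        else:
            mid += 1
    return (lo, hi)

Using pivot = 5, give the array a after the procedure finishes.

pivot = 5; lo=0, mid=0, hi=7
a[mid]=5=5: mid=1
a[mid]=5=5: mid=2
a[mid]=4<5: swap a[0],a[2]; lo=1,mid=3 → 4 5 5 5 5 5 5 4
a[mid]=5=5: mid=4
a[mid]=5=5: mid=5
a[mid]=5=5: mid=6
a[mid]=5=5: mid=7
a[mid]=4<5: swap a[1],a[7]; lo=2,mid=8 → 4 4 5 5 5 5 5 5
end: lo=2, hi=7; a = 4 4 5 5 5 5 5 5

4 4 5 5 5 5 5 5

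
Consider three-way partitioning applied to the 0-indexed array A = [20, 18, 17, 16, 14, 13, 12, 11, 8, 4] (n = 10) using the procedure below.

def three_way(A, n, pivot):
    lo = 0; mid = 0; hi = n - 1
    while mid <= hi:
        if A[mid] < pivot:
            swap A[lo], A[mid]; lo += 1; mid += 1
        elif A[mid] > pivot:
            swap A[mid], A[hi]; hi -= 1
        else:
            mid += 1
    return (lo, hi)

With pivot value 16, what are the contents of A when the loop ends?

pivot = 16; lo=0, mid=0, hi=9
A[mid]=20>16: swap A[0],A[9]; hi=8 → [4, 18, 17, 16, 14, 13, 12, 11, 8, 20]
A[mid]=4<16: swap A[0],A[0]; lo=1,mid=1 → [4, 18, 17, 16, 14, 13, 12, 11, 8, 20]
A[mid]=18>16: swap A[1],A[8]; hi=7 → [4, 8, 17, 16, 14, 13, 12, 11, 18, 20]
A[mid]=8<16: swap A[1],A[1]; lo=2,mid=2 → [4, 8, 17, 16, 14, 13, 12, 11, 18, 20]
A[mid]=17>16: swap A[2],A[7]; hi=6 → [4, 8, 11, 16, 14, 13, 12, 17, 18, 20]
A[mid]=11<16: swap A[2],A[2]; lo=3,mid=3 → [4, 8, 11, 16, 14, 13, 12, 17, 18, 20]
A[mid]=16=16: mid=4
A[mid]=14<16: swap A[3],A[4]; lo=4,mid=5 → [4, 8, 11, 14, 16, 13, 12, 17, 18, 20]
A[mid]=13<16: swap A[4],A[5]; lo=5,mid=6 → [4, 8, 11, 14, 13, 16, 12, 17, 18, 20]
A[mid]=12<16: swap A[5],A[6]; lo=6,mid=7 → [4, 8, 11, 14, 13, 12, 16, 17, 18, 20]
end: lo=6, hi=6; A = [4, 8, 11, 14, 13, 12, 16, 17, 18, 20]

[4, 8, 11, 14, 13, 12, 16, 17, 18, 20]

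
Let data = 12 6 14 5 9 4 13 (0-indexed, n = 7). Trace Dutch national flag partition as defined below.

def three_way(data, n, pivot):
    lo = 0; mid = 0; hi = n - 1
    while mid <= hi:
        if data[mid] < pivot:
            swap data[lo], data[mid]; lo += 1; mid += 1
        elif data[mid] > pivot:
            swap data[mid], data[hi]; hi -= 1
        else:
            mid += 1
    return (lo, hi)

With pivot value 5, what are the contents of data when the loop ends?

lo=0 mid=0 hi=6
12>5: swap(0,6), hi=5 ⇒ 13 6 14 5 9 4 12
13>5: swap(0,5), hi=4 ⇒ 4 6 14 5 9 13 12
4<5: swap(0,0), lo=1 mid=1 ⇒ 4 6 14 5 9 13 12
6>5: swap(1,4), hi=3 ⇒ 4 9 14 5 6 13 12
9>5: swap(1,3), hi=2 ⇒ 4 5 14 9 6 13 12
5=5: mid=2
14>5: swap(2,2), hi=1 ⇒ 4 5 14 9 6 13 12
done. lo=1 hi=1; data=4 5 14 9 6 13 12

4 5 14 9 6 13 12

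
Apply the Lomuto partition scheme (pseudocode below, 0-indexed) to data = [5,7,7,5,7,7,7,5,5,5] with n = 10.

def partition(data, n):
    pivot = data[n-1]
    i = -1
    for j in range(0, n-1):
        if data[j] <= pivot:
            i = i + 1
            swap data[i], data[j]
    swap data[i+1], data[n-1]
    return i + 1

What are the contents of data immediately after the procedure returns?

pivot = data[9] = 5; i = -1
j=0: data[0]=5 ≤ 5 → i=0, swap data[0],data[0] (no change) → [5,7,7,5,7,7,7,5,5,5]
j=1: data[1]=7 > 5 → no swap
j=2: data[2]=7 > 5 → no swap
j=3: data[3]=5 ≤ 5 → i=1, swap data[1],data[3] → [5,5,7,7,7,7,7,5,5,5]
j=4: data[4]=7 > 5 → no swap
j=5: data[5]=7 > 5 → no swap
j=6: data[6]=7 > 5 → no swap
j=7: data[7]=5 ≤ 5 → i=2, swap data[2],data[7] → [5,5,5,7,7,7,7,7,5,5]
j=8: data[8]=5 ≤ 5 → i=3, swap data[3],data[8] → [5,5,5,5,7,7,7,7,7,5]
final swap data[4],data[9] → [5,5,5,5,5,7,7,7,7,7]; return 4

[5,5,5,5,5,7,7,7,7,7]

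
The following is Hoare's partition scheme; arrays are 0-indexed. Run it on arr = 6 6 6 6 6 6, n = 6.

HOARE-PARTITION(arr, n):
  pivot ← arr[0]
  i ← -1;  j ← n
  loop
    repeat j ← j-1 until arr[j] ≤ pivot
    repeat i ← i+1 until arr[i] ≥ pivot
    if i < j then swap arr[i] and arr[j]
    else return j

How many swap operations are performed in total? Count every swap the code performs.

pivot = arr[0] = 6; i = -1, j = 6
j→5 (arr[5]=6≤6), i→0 (arr[0]=6≥6); i<j, swap → 6 6 6 6 6 6
j→4 (arr[4]=6≤6), i→1 (arr[1]=6≥6); i<j, swap → 6 6 6 6 6 6
j→3 (arr[3]=6≤6), i→2 (arr[2]=6≥6); i<j, swap → 6 6 6 6 6 6
j→2, i→3; i≥j, return j=2. arr = 6 6 6 6 6 6

3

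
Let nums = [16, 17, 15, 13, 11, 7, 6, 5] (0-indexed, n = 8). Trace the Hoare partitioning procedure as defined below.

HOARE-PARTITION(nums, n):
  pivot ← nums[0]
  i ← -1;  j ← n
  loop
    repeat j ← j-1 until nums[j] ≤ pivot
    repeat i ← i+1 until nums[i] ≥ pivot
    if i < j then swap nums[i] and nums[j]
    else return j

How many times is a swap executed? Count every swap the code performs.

pivot = nums[0] = 16; i = -1, j = 8
j→7 (nums[7]=5≤16), i→0 (nums[0]=16≥16); i<j, swap → [5, 17, 15, 13, 11, 7, 6, 16]
j→6 (nums[6]=6≤16), i→1 (nums[1]=17≥16); i<j, swap → [5, 6, 15, 13, 11, 7, 17, 16]
j→5, i→6; i≥j, return j=5. nums = [5, 6, 15, 13, 11, 7, 17, 16]

2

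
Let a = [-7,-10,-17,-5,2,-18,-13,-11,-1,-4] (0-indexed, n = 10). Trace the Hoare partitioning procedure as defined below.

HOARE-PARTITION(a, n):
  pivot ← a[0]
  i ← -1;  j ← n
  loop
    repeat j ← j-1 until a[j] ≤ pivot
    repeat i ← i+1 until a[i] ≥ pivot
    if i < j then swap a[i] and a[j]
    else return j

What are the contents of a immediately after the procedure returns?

[-11,-10,-17,-13,-18,2,-5,-7,-1,-4]

pivot = a[0] = -7; i = -1, j = 10
j→7 (a[7]=-11≤-7), i→0 (a[0]=-7≥-7); i<j, swap → [-11,-10,-17,-5,2,-18,-13,-7,-1,-4]
j→6 (a[6]=-13≤-7), i→3 (a[3]=-5≥-7); i<j, swap → [-11,-10,-17,-13,2,-18,-5,-7,-1,-4]
j→5 (a[5]=-18≤-7), i→4 (a[4]=2≥-7); i<j, swap → [-11,-10,-17,-13,-18,2,-5,-7,-1,-4]
j→4, i→5; i≥j, return j=4. a = [-11,-10,-17,-13,-18,2,-5,-7,-1,-4]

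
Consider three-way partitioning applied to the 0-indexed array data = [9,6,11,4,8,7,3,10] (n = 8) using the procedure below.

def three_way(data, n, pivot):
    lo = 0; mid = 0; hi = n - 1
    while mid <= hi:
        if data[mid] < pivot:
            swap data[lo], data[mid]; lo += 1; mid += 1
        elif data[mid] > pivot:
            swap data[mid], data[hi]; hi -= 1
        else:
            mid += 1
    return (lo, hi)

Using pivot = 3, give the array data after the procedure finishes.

pivot = 3; lo=0, mid=0, hi=7
data[mid]=9>3: swap data[0],data[7]; hi=6 → [10,6,11,4,8,7,3,9]
data[mid]=10>3: swap data[0],data[6]; hi=5 → [3,6,11,4,8,7,10,9]
data[mid]=3=3: mid=1
data[mid]=6>3: swap data[1],data[5]; hi=4 → [3,7,11,4,8,6,10,9]
data[mid]=7>3: swap data[1],data[4]; hi=3 → [3,8,11,4,7,6,10,9]
data[mid]=8>3: swap data[1],data[3]; hi=2 → [3,4,11,8,7,6,10,9]
data[mid]=4>3: swap data[1],data[2]; hi=1 → [3,11,4,8,7,6,10,9]
data[mid]=11>3: swap data[1],data[1]; hi=0 → [3,11,4,8,7,6,10,9]
end: lo=0, hi=0; data = [3,11,4,8,7,6,10,9]

[3,11,4,8,7,6,10,9]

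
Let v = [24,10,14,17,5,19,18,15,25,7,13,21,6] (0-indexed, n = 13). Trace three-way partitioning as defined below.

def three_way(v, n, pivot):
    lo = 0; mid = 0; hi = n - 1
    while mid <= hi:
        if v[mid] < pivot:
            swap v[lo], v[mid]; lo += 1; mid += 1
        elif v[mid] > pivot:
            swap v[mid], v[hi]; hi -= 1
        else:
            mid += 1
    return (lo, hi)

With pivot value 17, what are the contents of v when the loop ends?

lo=0 mid=0 hi=12
24>17: swap(0,12), hi=11 ⇒ [6,10,14,17,5,19,18,15,25,7,13,21,24]
6<17: swap(0,0), lo=1 mid=1 ⇒ [6,10,14,17,5,19,18,15,25,7,13,21,24]
10<17: swap(1,1), lo=2 mid=2 ⇒ [6,10,14,17,5,19,18,15,25,7,13,21,24]
14<17: swap(2,2), lo=3 mid=3 ⇒ [6,10,14,17,5,19,18,15,25,7,13,21,24]
17=17: mid=4
5<17: swap(3,4), lo=4 mid=5 ⇒ [6,10,14,5,17,19,18,15,25,7,13,21,24]
19>17: swap(5,11), hi=10 ⇒ [6,10,14,5,17,21,18,15,25,7,13,19,24]
21>17: swap(5,10), hi=9 ⇒ [6,10,14,5,17,13,18,15,25,7,21,19,24]
13<17: swap(4,5), lo=5 mid=6 ⇒ [6,10,14,5,13,17,18,15,25,7,21,19,24]
18>17: swap(6,9), hi=8 ⇒ [6,10,14,5,13,17,7,15,25,18,21,19,24]
7<17: swap(5,6), lo=6 mid=7 ⇒ [6,10,14,5,13,7,17,15,25,18,21,19,24]
15<17: swap(6,7), lo=7 mid=8 ⇒ [6,10,14,5,13,7,15,17,25,18,21,19,24]
25>17: swap(8,8), hi=7 ⇒ [6,10,14,5,13,7,15,17,25,18,21,19,24]
done. lo=7 hi=7; v=[6,10,14,5,13,7,15,17,25,18,21,19,24]

[6,10,14,5,13,7,15,17,25,18,21,19,24]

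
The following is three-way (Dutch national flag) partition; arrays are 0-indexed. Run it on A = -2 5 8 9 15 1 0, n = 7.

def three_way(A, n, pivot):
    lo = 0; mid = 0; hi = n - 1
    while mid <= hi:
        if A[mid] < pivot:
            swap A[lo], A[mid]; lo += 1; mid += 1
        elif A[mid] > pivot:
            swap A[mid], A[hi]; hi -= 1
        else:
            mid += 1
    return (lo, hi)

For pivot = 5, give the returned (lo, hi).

(3, 3)

pivot = 5; lo=0, mid=0, hi=6
A[mid]=-2<5: swap A[0],A[0]; lo=1,mid=1 → -2 5 8 9 15 1 0
A[mid]=5=5: mid=2
A[mid]=8>5: swap A[2],A[6]; hi=5 → -2 5 0 9 15 1 8
A[mid]=0<5: swap A[1],A[2]; lo=2,mid=3 → -2 0 5 9 15 1 8
A[mid]=9>5: swap A[3],A[5]; hi=4 → -2 0 5 1 15 9 8
A[mid]=1<5: swap A[2],A[3]; lo=3,mid=4 → -2 0 1 5 15 9 8
A[mid]=15>5: swap A[4],A[4]; hi=3 → -2 0 1 5 15 9 8
end: lo=3, hi=3; A = -2 0 1 5 15 9 8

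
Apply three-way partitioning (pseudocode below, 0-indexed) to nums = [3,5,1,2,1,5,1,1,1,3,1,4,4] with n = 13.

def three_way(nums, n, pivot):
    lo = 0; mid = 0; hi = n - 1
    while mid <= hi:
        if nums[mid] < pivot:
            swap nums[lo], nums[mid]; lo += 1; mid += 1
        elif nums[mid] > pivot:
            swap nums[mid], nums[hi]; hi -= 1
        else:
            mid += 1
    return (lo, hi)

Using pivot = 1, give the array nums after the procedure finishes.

pivot = 1; lo=0, mid=0, hi=12
nums[mid]=3>1: swap nums[0],nums[12]; hi=11 → [4,5,1,2,1,5,1,1,1,3,1,4,3]
nums[mid]=4>1: swap nums[0],nums[11]; hi=10 → [4,5,1,2,1,5,1,1,1,3,1,4,3]
nums[mid]=4>1: swap nums[0],nums[10]; hi=9 → [1,5,1,2,1,5,1,1,1,3,4,4,3]
nums[mid]=1=1: mid=1
nums[mid]=5>1: swap nums[1],nums[9]; hi=8 → [1,3,1,2,1,5,1,1,1,5,4,4,3]
nums[mid]=3>1: swap nums[1],nums[8]; hi=7 → [1,1,1,2,1,5,1,1,3,5,4,4,3]
nums[mid]=1=1: mid=2
nums[mid]=1=1: mid=3
nums[mid]=2>1: swap nums[3],nums[7]; hi=6 → [1,1,1,1,1,5,1,2,3,5,4,4,3]
nums[mid]=1=1: mid=4
nums[mid]=1=1: mid=5
nums[mid]=5>1: swap nums[5],nums[6]; hi=5 → [1,1,1,1,1,1,5,2,3,5,4,4,3]
nums[mid]=1=1: mid=6
end: lo=0, hi=5; nums = [1,1,1,1,1,1,5,2,3,5,4,4,3]

[1,1,1,1,1,1,5,2,3,5,4,4,3]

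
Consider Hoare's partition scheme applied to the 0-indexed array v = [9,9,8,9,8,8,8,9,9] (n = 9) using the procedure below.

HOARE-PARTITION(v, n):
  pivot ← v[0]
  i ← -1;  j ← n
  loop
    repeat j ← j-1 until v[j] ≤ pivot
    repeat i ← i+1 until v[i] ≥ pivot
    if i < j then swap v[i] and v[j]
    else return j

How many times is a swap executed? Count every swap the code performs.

pivot = v[0] = 9; i = -1, j = 9
j→8 (v[8]=9≤9), i→0 (v[0]=9≥9); i<j, swap → [9,9,8,9,8,8,8,9,9]
j→7 (v[7]=9≤9), i→1 (v[1]=9≥9); i<j, swap → [9,9,8,9,8,8,8,9,9]
j→6 (v[6]=8≤9), i→3 (v[3]=9≥9); i<j, swap → [9,9,8,8,8,8,9,9,9]
j→5, i→6; i≥j, return j=5. v = [9,9,8,8,8,8,9,9,9]

3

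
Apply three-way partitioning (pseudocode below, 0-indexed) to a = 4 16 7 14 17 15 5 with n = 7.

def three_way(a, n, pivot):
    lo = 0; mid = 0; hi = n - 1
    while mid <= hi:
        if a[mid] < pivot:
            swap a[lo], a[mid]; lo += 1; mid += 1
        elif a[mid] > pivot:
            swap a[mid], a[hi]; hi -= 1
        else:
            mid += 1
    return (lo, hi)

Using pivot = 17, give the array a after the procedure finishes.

pivot = 17; lo=0, mid=0, hi=6
a[mid]=4<17: swap a[0],a[0]; lo=1,mid=1 → 4 16 7 14 17 15 5
a[mid]=16<17: swap a[1],a[1]; lo=2,mid=2 → 4 16 7 14 17 15 5
a[mid]=7<17: swap a[2],a[2]; lo=3,mid=3 → 4 16 7 14 17 15 5
a[mid]=14<17: swap a[3],a[3]; lo=4,mid=4 → 4 16 7 14 17 15 5
a[mid]=17=17: mid=5
a[mid]=15<17: swap a[4],a[5]; lo=5,mid=6 → 4 16 7 14 15 17 5
a[mid]=5<17: swap a[5],a[6]; lo=6,mid=7 → 4 16 7 14 15 5 17
end: lo=6, hi=6; a = 4 16 7 14 15 5 17

4 16 7 14 15 5 17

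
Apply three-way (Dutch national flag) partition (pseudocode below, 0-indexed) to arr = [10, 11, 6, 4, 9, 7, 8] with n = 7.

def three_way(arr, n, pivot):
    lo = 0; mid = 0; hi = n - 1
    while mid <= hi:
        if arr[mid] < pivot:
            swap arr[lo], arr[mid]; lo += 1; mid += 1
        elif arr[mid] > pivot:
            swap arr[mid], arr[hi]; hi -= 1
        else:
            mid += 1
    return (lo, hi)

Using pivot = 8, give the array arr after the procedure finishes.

[7, 6, 4, 8, 9, 11, 10]

lo=0 mid=0 hi=6
10>8: swap(0,6), hi=5 ⇒ [8, 11, 6, 4, 9, 7, 10]
8=8: mid=1
11>8: swap(1,5), hi=4 ⇒ [8, 7, 6, 4, 9, 11, 10]
7<8: swap(0,1), lo=1 mid=2 ⇒ [7, 8, 6, 4, 9, 11, 10]
6<8: swap(1,2), lo=2 mid=3 ⇒ [7, 6, 8, 4, 9, 11, 10]
4<8: swap(2,3), lo=3 mid=4 ⇒ [7, 6, 4, 8, 9, 11, 10]
9>8: swap(4,4), hi=3 ⇒ [7, 6, 4, 8, 9, 11, 10]
done. lo=3 hi=3; arr=[7, 6, 4, 8, 9, 11, 10]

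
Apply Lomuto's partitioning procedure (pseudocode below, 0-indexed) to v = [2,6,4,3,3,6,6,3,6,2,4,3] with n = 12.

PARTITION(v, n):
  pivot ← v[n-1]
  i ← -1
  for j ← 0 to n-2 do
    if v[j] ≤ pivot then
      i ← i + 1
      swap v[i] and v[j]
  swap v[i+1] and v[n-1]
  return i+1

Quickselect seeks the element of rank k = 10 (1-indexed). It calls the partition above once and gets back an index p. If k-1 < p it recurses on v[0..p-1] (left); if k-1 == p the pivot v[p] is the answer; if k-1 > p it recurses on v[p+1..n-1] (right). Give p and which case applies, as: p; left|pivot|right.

pivot = v[11] = 3; i = -1
j=0: v[0]=2 ≤ 3 → i=0, swap v[0],v[0] (no change) → [2,6,4,3,3,6,6,3,6,2,4,3]
j=1: v[1]=6 > 3 → no swap
j=2: v[2]=4 > 3 → no swap
j=3: v[3]=3 ≤ 3 → i=1, swap v[1],v[3] → [2,3,4,6,3,6,6,3,6,2,4,3]
j=4: v[4]=3 ≤ 3 → i=2, swap v[2],v[4] → [2,3,3,6,4,6,6,3,6,2,4,3]
j=5: v[5]=6 > 3 → no swap
j=6: v[6]=6 > 3 → no swap
j=7: v[7]=3 ≤ 3 → i=3, swap v[3],v[7] → [2,3,3,3,4,6,6,6,6,2,4,3]
j=8: v[8]=6 > 3 → no swap
j=9: v[9]=2 ≤ 3 → i=4, swap v[4],v[9] → [2,3,3,3,2,6,6,6,6,4,4,3]
j=10: v[10]=4 > 3 → no swap
final swap v[5],v[11] → [2,3,3,3,2,3,6,6,6,4,4,6]; return 5
p = 5; k-1 = 9 > 5 ⇒ right

5; right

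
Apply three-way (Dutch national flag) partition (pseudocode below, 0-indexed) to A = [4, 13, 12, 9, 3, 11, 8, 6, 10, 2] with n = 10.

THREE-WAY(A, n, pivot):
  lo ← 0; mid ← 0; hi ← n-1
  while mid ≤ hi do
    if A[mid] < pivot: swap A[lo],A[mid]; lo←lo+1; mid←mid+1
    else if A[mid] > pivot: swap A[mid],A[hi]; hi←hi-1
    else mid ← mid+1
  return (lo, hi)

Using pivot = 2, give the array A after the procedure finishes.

[2, 12, 9, 3, 11, 8, 6, 10, 13, 4]

pivot = 2; lo=0, mid=0, hi=9
A[mid]=4>2: swap A[0],A[9]; hi=8 → [2, 13, 12, 9, 3, 11, 8, 6, 10, 4]
A[mid]=2=2: mid=1
A[mid]=13>2: swap A[1],A[8]; hi=7 → [2, 10, 12, 9, 3, 11, 8, 6, 13, 4]
A[mid]=10>2: swap A[1],A[7]; hi=6 → [2, 6, 12, 9, 3, 11, 8, 10, 13, 4]
A[mid]=6>2: swap A[1],A[6]; hi=5 → [2, 8, 12, 9, 3, 11, 6, 10, 13, 4]
A[mid]=8>2: swap A[1],A[5]; hi=4 → [2, 11, 12, 9, 3, 8, 6, 10, 13, 4]
A[mid]=11>2: swap A[1],A[4]; hi=3 → [2, 3, 12, 9, 11, 8, 6, 10, 13, 4]
A[mid]=3>2: swap A[1],A[3]; hi=2 → [2, 9, 12, 3, 11, 8, 6, 10, 13, 4]
A[mid]=9>2: swap A[1],A[2]; hi=1 → [2, 12, 9, 3, 11, 8, 6, 10, 13, 4]
A[mid]=12>2: swap A[1],A[1]; hi=0 → [2, 12, 9, 3, 11, 8, 6, 10, 13, 4]
end: lo=0, hi=0; A = [2, 12, 9, 3, 11, 8, 6, 10, 13, 4]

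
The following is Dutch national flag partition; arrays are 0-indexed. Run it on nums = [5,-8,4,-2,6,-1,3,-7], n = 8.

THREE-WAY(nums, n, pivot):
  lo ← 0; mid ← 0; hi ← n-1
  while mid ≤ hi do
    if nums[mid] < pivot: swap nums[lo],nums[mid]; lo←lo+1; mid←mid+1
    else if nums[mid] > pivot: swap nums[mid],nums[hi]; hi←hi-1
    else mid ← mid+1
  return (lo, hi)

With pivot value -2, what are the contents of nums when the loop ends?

[-7,-8,-2,6,-1,3,4,5]

lo=0 mid=0 hi=7
5>-2: swap(0,7), hi=6 ⇒ [-7,-8,4,-2,6,-1,3,5]
-7<-2: swap(0,0), lo=1 mid=1 ⇒ [-7,-8,4,-2,6,-1,3,5]
-8<-2: swap(1,1), lo=2 mid=2 ⇒ [-7,-8,4,-2,6,-1,3,5]
4>-2: swap(2,6), hi=5 ⇒ [-7,-8,3,-2,6,-1,4,5]
3>-2: swap(2,5), hi=4 ⇒ [-7,-8,-1,-2,6,3,4,5]
-1>-2: swap(2,4), hi=3 ⇒ [-7,-8,6,-2,-1,3,4,5]
6>-2: swap(2,3), hi=2 ⇒ [-7,-8,-2,6,-1,3,4,5]
-2=-2: mid=3
done. lo=2 hi=2; nums=[-7,-8,-2,6,-1,3,4,5]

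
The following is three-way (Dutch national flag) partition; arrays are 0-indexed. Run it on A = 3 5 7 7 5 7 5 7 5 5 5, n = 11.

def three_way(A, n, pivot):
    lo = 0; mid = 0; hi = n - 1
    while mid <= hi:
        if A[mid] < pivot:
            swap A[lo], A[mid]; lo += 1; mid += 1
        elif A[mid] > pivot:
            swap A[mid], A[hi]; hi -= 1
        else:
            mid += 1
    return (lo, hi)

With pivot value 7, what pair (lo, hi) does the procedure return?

pivot = 7; lo=0, mid=0, hi=10
A[mid]=3<7: swap A[0],A[0]; lo=1,mid=1 → 3 5 7 7 5 7 5 7 5 5 5
A[mid]=5<7: swap A[1],A[1]; lo=2,mid=2 → 3 5 7 7 5 7 5 7 5 5 5
A[mid]=7=7: mid=3
A[mid]=7=7: mid=4
A[mid]=5<7: swap A[2],A[4]; lo=3,mid=5 → 3 5 5 7 7 7 5 7 5 5 5
A[mid]=7=7: mid=6
A[mid]=5<7: swap A[3],A[6]; lo=4,mid=7 → 3 5 5 5 7 7 7 7 5 5 5
A[mid]=7=7: mid=8
A[mid]=5<7: swap A[4],A[8]; lo=5,mid=9 → 3 5 5 5 5 7 7 7 7 5 5
A[mid]=5<7: swap A[5],A[9]; lo=6,mid=10 → 3 5 5 5 5 5 7 7 7 7 5
A[mid]=5<7: swap A[6],A[10]; lo=7,mid=11 → 3 5 5 5 5 5 5 7 7 7 7
end: lo=7, hi=10; A = 3 5 5 5 5 5 5 7 7 7 7

(7, 10)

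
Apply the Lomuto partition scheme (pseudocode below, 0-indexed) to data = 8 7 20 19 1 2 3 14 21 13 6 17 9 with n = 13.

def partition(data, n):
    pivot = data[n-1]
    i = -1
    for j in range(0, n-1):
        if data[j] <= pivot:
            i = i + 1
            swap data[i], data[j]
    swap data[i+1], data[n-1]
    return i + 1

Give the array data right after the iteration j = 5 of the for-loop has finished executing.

pivot = data[12] = 9; i = -1
j=0: data[0]=8 ≤ 9 → i=0, swap data[0],data[0] (no change) → 8 7 20 19 1 2 3 14 21 13 6 17 9
j=1: data[1]=7 ≤ 9 → i=1, swap data[1],data[1] (no change) → 8 7 20 19 1 2 3 14 21 13 6 17 9
j=2: data[2]=20 > 9 → no swap
j=3: data[3]=19 > 9 → no swap
j=4: data[4]=1 ≤ 9 → i=2, swap data[2],data[4] → 8 7 1 19 20 2 3 14 21 13 6 17 9
j=5: data[5]=2 ≤ 9 → i=3, swap data[3],data[5] → 8 7 1 2 20 19 3 14 21 13 6 17 9
(after j=5) data = 8 7 1 2 20 19 3 14 21 13 6 17 9

8 7 1 2 20 19 3 14 21 13 6 17 9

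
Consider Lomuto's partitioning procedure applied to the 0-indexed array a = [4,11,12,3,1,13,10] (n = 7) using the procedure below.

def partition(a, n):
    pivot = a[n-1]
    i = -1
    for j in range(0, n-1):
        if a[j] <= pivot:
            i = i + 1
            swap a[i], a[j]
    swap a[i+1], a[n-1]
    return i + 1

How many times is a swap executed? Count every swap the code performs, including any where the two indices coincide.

pivot = a[6] = 10; i = -1
j=0: a[0]=4 ≤ 10 → i=0, swap a[0],a[0] (no change) → [4,11,12,3,1,13,10]
j=1: a[1]=11 > 10 → no swap
j=2: a[2]=12 > 10 → no swap
j=3: a[3]=3 ≤ 10 → i=1, swap a[1],a[3] → [4,3,12,11,1,13,10]
j=4: a[4]=1 ≤ 10 → i=2, swap a[2],a[4] → [4,3,1,11,12,13,10]
j=5: a[5]=13 > 10 → no swap
final swap a[3],a[6] → [4,3,1,10,12,13,11]; return 3

4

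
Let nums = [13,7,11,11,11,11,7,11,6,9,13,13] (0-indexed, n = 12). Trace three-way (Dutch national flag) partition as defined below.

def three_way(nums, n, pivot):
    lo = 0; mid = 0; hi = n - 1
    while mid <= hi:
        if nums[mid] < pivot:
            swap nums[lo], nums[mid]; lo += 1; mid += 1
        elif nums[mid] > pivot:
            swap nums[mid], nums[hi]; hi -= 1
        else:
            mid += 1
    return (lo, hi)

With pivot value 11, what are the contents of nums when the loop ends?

[9,7,7,6,11,11,11,11,11,13,13,13]

lo=0 mid=0 hi=11
13>11: swap(0,11), hi=10 ⇒ [13,7,11,11,11,11,7,11,6,9,13,13]
13>11: swap(0,10), hi=9 ⇒ [13,7,11,11,11,11,7,11,6,9,13,13]
13>11: swap(0,9), hi=8 ⇒ [9,7,11,11,11,11,7,11,6,13,13,13]
9<11: swap(0,0), lo=1 mid=1 ⇒ [9,7,11,11,11,11,7,11,6,13,13,13]
7<11: swap(1,1), lo=2 mid=2 ⇒ [9,7,11,11,11,11,7,11,6,13,13,13]
11=11: mid=3
11=11: mid=4
11=11: mid=5
11=11: mid=6
7<11: swap(2,6), lo=3 mid=7 ⇒ [9,7,7,11,11,11,11,11,6,13,13,13]
11=11: mid=8
6<11: swap(3,8), lo=4 mid=9 ⇒ [9,7,7,6,11,11,11,11,11,13,13,13]
done. lo=4 hi=8; nums=[9,7,7,6,11,11,11,11,11,13,13,13]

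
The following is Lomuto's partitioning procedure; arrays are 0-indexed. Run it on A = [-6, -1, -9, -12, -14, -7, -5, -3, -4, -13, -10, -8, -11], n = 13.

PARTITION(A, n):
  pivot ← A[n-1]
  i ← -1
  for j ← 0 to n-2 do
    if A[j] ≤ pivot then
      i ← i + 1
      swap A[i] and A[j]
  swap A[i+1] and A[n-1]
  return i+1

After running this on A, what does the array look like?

pivot = A[12] = -11; i = -1
j=0: A[0]=-6 > -11 → no swap
j=1: A[1]=-1 > -11 → no swap
j=2: A[2]=-9 > -11 → no swap
j=3: A[3]=-12 ≤ -11 → i=0, swap A[0],A[3] → [-12, -1, -9, -6, -14, -7, -5, -3, -4, -13, -10, -8, -11]
j=4: A[4]=-14 ≤ -11 → i=1, swap A[1],A[4] → [-12, -14, -9, -6, -1, -7, -5, -3, -4, -13, -10, -8, -11]
j=5: A[5]=-7 > -11 → no swap
j=6: A[6]=-5 > -11 → no swap
j=7: A[7]=-3 > -11 → no swap
j=8: A[8]=-4 > -11 → no swap
j=9: A[9]=-13 ≤ -11 → i=2, swap A[2],A[9] → [-12, -14, -13, -6, -1, -7, -5, -3, -4, -9, -10, -8, -11]
j=10: A[10]=-10 > -11 → no swap
j=11: A[11]=-8 > -11 → no swap
final swap A[3],A[12] → [-12, -14, -13, -11, -1, -7, -5, -3, -4, -9, -10, -8, -6]; return 3

[-12, -14, -13, -11, -1, -7, -5, -3, -4, -9, -10, -8, -6]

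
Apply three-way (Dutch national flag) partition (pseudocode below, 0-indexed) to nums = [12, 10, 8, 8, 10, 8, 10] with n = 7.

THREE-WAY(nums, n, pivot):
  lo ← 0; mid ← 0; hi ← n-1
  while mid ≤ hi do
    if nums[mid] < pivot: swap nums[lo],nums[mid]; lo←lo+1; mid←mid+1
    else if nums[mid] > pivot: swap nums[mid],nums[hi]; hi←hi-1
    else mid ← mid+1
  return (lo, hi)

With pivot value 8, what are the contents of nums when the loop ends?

pivot = 8; lo=0, mid=0, hi=6
nums[mid]=12>8: swap nums[0],nums[6]; hi=5 → [10, 10, 8, 8, 10, 8, 12]
nums[mid]=10>8: swap nums[0],nums[5]; hi=4 → [8, 10, 8, 8, 10, 10, 12]
nums[mid]=8=8: mid=1
nums[mid]=10>8: swap nums[1],nums[4]; hi=3 → [8, 10, 8, 8, 10, 10, 12]
nums[mid]=10>8: swap nums[1],nums[3]; hi=2 → [8, 8, 8, 10, 10, 10, 12]
nums[mid]=8=8: mid=2
nums[mid]=8=8: mid=3
end: lo=0, hi=2; nums = [8, 8, 8, 10, 10, 10, 12]

[8, 8, 8, 10, 10, 10, 12]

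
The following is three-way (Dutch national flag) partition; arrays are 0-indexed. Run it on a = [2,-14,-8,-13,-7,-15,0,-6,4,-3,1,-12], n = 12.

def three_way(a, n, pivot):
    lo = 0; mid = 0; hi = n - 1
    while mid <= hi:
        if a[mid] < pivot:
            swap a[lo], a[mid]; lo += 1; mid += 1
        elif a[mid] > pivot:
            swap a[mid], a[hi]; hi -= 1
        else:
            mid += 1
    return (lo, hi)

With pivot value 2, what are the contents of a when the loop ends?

pivot = 2; lo=0, mid=0, hi=11
a[mid]=2=2: mid=1
a[mid]=-14<2: swap a[0],a[1]; lo=1,mid=2 → [-14,2,-8,-13,-7,-15,0,-6,4,-3,1,-12]
a[mid]=-8<2: swap a[1],a[2]; lo=2,mid=3 → [-14,-8,2,-13,-7,-15,0,-6,4,-3,1,-12]
a[mid]=-13<2: swap a[2],a[3]; lo=3,mid=4 → [-14,-8,-13,2,-7,-15,0,-6,4,-3,1,-12]
a[mid]=-7<2: swap a[3],a[4]; lo=4,mid=5 → [-14,-8,-13,-7,2,-15,0,-6,4,-3,1,-12]
a[mid]=-15<2: swap a[4],a[5]; lo=5,mid=6 → [-14,-8,-13,-7,-15,2,0,-6,4,-3,1,-12]
a[mid]=0<2: swap a[5],a[6]; lo=6,mid=7 → [-14,-8,-13,-7,-15,0,2,-6,4,-3,1,-12]
a[mid]=-6<2: swap a[6],a[7]; lo=7,mid=8 → [-14,-8,-13,-7,-15,0,-6,2,4,-3,1,-12]
a[mid]=4>2: swap a[8],a[11]; hi=10 → [-14,-8,-13,-7,-15,0,-6,2,-12,-3,1,4]
a[mid]=-12<2: swap a[7],a[8]; lo=8,mid=9 → [-14,-8,-13,-7,-15,0,-6,-12,2,-3,1,4]
a[mid]=-3<2: swap a[8],a[9]; lo=9,mid=10 → [-14,-8,-13,-7,-15,0,-6,-12,-3,2,1,4]
a[mid]=1<2: swap a[9],a[10]; lo=10,mid=11 → [-14,-8,-13,-7,-15,0,-6,-12,-3,1,2,4]
end: lo=10, hi=10; a = [-14,-8,-13,-7,-15,0,-6,-12,-3,1,2,4]

[-14,-8,-13,-7,-15,0,-6,-12,-3,1,2,4]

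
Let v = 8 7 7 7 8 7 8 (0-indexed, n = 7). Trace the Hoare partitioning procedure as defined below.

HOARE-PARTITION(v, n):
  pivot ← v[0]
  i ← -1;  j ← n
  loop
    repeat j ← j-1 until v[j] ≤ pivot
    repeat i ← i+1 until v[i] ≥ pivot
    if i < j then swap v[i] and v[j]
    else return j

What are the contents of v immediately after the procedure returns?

pivot = v[0] = 8; i = -1, j = 7
j→6 (v[6]=8≤8), i→0 (v[0]=8≥8); i<j, swap → 8 7 7 7 8 7 8
j→5 (v[5]=7≤8), i→4 (v[4]=8≥8); i<j, swap → 8 7 7 7 7 8 8
j→4, i→5; i≥j, return j=4. v = 8 7 7 7 7 8 8

8 7 7 7 7 8 8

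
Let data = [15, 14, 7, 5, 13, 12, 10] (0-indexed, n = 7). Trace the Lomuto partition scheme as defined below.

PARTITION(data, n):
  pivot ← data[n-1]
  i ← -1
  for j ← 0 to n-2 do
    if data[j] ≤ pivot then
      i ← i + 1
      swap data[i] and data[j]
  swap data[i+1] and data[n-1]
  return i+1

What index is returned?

pivot=10, i=-1
j=0: 15>10, skip
j=1: 14>10, skip
j=2: 7≤10, i=0, swap(0,2) ⇒ [7, 14, 15, 5, 13, 12, 10]
j=3: 5≤10, i=1, swap(1,3) ⇒ [7, 5, 15, 14, 13, 12, 10]
j=4: 13>10, skip
j=5: 12>10, skip
swap(2,6) ⇒ [7, 5, 10, 14, 13, 12, 15]; return 2

2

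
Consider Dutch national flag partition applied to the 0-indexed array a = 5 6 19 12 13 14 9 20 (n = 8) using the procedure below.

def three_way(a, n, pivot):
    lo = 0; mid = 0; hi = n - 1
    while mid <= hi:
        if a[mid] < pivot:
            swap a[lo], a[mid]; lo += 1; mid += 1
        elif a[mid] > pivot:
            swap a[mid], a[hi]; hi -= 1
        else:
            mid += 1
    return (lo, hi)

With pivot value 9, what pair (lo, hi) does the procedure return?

pivot = 9; lo=0, mid=0, hi=7
a[mid]=5<9: swap a[0],a[0]; lo=1,mid=1 → 5 6 19 12 13 14 9 20
a[mid]=6<9: swap a[1],a[1]; lo=2,mid=2 → 5 6 19 12 13 14 9 20
a[mid]=19>9: swap a[2],a[7]; hi=6 → 5 6 20 12 13 14 9 19
a[mid]=20>9: swap a[2],a[6]; hi=5 → 5 6 9 12 13 14 20 19
a[mid]=9=9: mid=3
a[mid]=12>9: swap a[3],a[5]; hi=4 → 5 6 9 14 13 12 20 19
a[mid]=14>9: swap a[3],a[4]; hi=3 → 5 6 9 13 14 12 20 19
a[mid]=13>9: swap a[3],a[3]; hi=2 → 5 6 9 13 14 12 20 19
end: lo=2, hi=2; a = 5 6 9 13 14 12 20 19

(2, 2)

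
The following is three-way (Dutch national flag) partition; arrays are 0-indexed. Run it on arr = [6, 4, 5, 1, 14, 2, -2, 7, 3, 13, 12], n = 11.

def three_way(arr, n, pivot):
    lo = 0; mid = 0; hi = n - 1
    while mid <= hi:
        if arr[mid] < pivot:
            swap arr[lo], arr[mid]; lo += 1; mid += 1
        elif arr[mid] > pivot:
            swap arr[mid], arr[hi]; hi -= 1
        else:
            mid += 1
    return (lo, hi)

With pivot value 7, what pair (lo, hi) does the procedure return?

lo=0 mid=0 hi=10
6<7: swap(0,0), lo=1 mid=1 ⇒ [6, 4, 5, 1, 14, 2, -2, 7, 3, 13, 12]
4<7: swap(1,1), lo=2 mid=2 ⇒ [6, 4, 5, 1, 14, 2, -2, 7, 3, 13, 12]
5<7: swap(2,2), lo=3 mid=3 ⇒ [6, 4, 5, 1, 14, 2, -2, 7, 3, 13, 12]
1<7: swap(3,3), lo=4 mid=4 ⇒ [6, 4, 5, 1, 14, 2, -2, 7, 3, 13, 12]
14>7: swap(4,10), hi=9 ⇒ [6, 4, 5, 1, 12, 2, -2, 7, 3, 13, 14]
12>7: swap(4,9), hi=8 ⇒ [6, 4, 5, 1, 13, 2, -2, 7, 3, 12, 14]
13>7: swap(4,8), hi=7 ⇒ [6, 4, 5, 1, 3, 2, -2, 7, 13, 12, 14]
3<7: swap(4,4), lo=5 mid=5 ⇒ [6, 4, 5, 1, 3, 2, -2, 7, 13, 12, 14]
2<7: swap(5,5), lo=6 mid=6 ⇒ [6, 4, 5, 1, 3, 2, -2, 7, 13, 12, 14]
-2<7: swap(6,6), lo=7 mid=7 ⇒ [6, 4, 5, 1, 3, 2, -2, 7, 13, 12, 14]
7=7: mid=8
done. lo=7 hi=7; arr=[6, 4, 5, 1, 3, 2, -2, 7, 13, 12, 14]

(7, 7)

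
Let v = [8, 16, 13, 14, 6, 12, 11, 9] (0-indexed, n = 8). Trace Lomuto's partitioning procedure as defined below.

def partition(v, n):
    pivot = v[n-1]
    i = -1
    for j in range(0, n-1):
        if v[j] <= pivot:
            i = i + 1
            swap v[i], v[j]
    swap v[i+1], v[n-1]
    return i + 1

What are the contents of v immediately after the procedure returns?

[8, 6, 9, 14, 16, 12, 11, 13]

pivot=9, i=-1
j=0: 8≤9, i=0, swap(0,0) ⇒ [8, 16, 13, 14, 6, 12, 11, 9]
j=1: 16>9, skip
j=2: 13>9, skip
j=3: 14>9, skip
j=4: 6≤9, i=1, swap(1,4) ⇒ [8, 6, 13, 14, 16, 12, 11, 9]
j=5: 12>9, skip
j=6: 11>9, skip
swap(2,7) ⇒ [8, 6, 9, 14, 16, 12, 11, 13]; return 2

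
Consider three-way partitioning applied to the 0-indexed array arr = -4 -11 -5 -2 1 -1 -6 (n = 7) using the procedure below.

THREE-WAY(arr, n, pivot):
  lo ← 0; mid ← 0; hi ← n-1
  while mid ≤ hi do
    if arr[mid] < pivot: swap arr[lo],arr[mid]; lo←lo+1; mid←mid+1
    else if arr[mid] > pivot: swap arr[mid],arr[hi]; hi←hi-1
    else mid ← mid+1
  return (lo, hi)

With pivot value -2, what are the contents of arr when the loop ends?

-4 -11 -5 -6 -2 -1 1

pivot = -2; lo=0, mid=0, hi=6
arr[mid]=-4<-2: swap arr[0],arr[0]; lo=1,mid=1 → -4 -11 -5 -2 1 -1 -6
arr[mid]=-11<-2: swap arr[1],arr[1]; lo=2,mid=2 → -4 -11 -5 -2 1 -1 -6
arr[mid]=-5<-2: swap arr[2],arr[2]; lo=3,mid=3 → -4 -11 -5 -2 1 -1 -6
arr[mid]=-2=-2: mid=4
arr[mid]=1>-2: swap arr[4],arr[6]; hi=5 → -4 -11 -5 -2 -6 -1 1
arr[mid]=-6<-2: swap arr[3],arr[4]; lo=4,mid=5 → -4 -11 -5 -6 -2 -1 1
arr[mid]=-1>-2: swap arr[5],arr[5]; hi=4 → -4 -11 -5 -6 -2 -1 1
end: lo=4, hi=4; arr = -4 -11 -5 -6 -2 -1 1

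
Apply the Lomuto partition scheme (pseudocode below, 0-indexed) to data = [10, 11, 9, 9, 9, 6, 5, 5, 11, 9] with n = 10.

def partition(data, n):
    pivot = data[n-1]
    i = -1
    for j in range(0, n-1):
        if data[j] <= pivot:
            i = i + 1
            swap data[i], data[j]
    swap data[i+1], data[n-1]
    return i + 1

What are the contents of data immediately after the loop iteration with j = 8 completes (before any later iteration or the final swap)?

[9, 9, 9, 6, 5, 5, 10, 11, 11, 9]

pivot=9, i=-1
j=0: 10>9, skip
j=1: 11>9, skip
j=2: 9≤9, i=0, swap(0,2) ⇒ [9, 11, 10, 9, 9, 6, 5, 5, 11, 9]
j=3: 9≤9, i=1, swap(1,3) ⇒ [9, 9, 10, 11, 9, 6, 5, 5, 11, 9]
j=4: 9≤9, i=2, swap(2,4) ⇒ [9, 9, 9, 11, 10, 6, 5, 5, 11, 9]
j=5: 6≤9, i=3, swap(3,5) ⇒ [9, 9, 9, 6, 10, 11, 5, 5, 11, 9]
j=6: 5≤9, i=4, swap(4,6) ⇒ [9, 9, 9, 6, 5, 11, 10, 5, 11, 9]
j=7: 5≤9, i=5, swap(5,7) ⇒ [9, 9, 9, 6, 5, 5, 10, 11, 11, 9]
j=8: 11>9, skip
(after j=8) data = [9, 9, 9, 6, 5, 5, 10, 11, 11, 9]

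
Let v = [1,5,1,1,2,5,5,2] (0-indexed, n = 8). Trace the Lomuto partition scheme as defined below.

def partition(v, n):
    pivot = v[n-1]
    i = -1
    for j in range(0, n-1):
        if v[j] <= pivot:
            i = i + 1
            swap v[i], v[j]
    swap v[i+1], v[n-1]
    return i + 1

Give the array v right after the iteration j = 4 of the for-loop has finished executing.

[1,1,1,2,5,5,5,2]

pivot=2, i=-1
j=0: 1≤2, i=0, swap(0,0) ⇒ [1,5,1,1,2,5,5,2]
j=1: 5>2, skip
j=2: 1≤2, i=1, swap(1,2) ⇒ [1,1,5,1,2,5,5,2]
j=3: 1≤2, i=2, swap(2,3) ⇒ [1,1,1,5,2,5,5,2]
j=4: 2≤2, i=3, swap(3,4) ⇒ [1,1,1,2,5,5,5,2]
(after j=4) v = [1,1,1,2,5,5,5,2]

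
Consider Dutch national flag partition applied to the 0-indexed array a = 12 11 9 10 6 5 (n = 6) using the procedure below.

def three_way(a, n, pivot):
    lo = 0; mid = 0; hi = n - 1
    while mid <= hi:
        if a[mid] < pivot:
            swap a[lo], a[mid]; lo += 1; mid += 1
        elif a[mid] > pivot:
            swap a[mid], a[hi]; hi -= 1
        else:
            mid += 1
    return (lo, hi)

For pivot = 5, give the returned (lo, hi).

(0, 0)

pivot = 5; lo=0, mid=0, hi=5
a[mid]=12>5: swap a[0],a[5]; hi=4 → 5 11 9 10 6 12
a[mid]=5=5: mid=1
a[mid]=11>5: swap a[1],a[4]; hi=3 → 5 6 9 10 11 12
a[mid]=6>5: swap a[1],a[3]; hi=2 → 5 10 9 6 11 12
a[mid]=10>5: swap a[1],a[2]; hi=1 → 5 9 10 6 11 12
a[mid]=9>5: swap a[1],a[1]; hi=0 → 5 9 10 6 11 12
end: lo=0, hi=0; a = 5 9 10 6 11 12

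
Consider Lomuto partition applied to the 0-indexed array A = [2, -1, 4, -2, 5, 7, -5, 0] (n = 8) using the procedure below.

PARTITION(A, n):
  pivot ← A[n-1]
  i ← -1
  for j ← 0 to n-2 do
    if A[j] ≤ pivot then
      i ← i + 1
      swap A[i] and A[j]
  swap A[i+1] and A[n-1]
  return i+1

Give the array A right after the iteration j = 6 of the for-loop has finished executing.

[-1, -2, -5, 2, 5, 7, 4, 0]

pivot = A[7] = 0; i = -1
j=0: A[0]=2 > 0 → no swap
j=1: A[1]=-1 ≤ 0 → i=0, swap A[0],A[1] → [-1, 2, 4, -2, 5, 7, -5, 0]
j=2: A[2]=4 > 0 → no swap
j=3: A[3]=-2 ≤ 0 → i=1, swap A[1],A[3] → [-1, -2, 4, 2, 5, 7, -5, 0]
j=4: A[4]=5 > 0 → no swap
j=5: A[5]=7 > 0 → no swap
j=6: A[6]=-5 ≤ 0 → i=2, swap A[2],A[6] → [-1, -2, -5, 2, 5, 7, 4, 0]
(after j=6) A = [-1, -2, -5, 2, 5, 7, 4, 0]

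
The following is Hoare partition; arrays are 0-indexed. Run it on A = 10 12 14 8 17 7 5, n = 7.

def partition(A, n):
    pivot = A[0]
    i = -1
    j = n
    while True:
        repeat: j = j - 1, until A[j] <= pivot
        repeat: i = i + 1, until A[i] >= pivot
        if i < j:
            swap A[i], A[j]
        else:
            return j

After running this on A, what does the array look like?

5 7 8 14 17 12 10

pivot=10
j stops at 6 (5), i stops at 0 (10); swap ⇒ 5 12 14 8 17 7 10
j stops at 5 (7), i stops at 1 (12); swap ⇒ 5 7 14 8 17 12 10
j stops at 3 (8), i stops at 2 (14); swap ⇒ 5 7 8 14 17 12 10
j stops at 2, i stops at 3; i≥j ⇒ return 2. A=5 7 8 14 17 12 10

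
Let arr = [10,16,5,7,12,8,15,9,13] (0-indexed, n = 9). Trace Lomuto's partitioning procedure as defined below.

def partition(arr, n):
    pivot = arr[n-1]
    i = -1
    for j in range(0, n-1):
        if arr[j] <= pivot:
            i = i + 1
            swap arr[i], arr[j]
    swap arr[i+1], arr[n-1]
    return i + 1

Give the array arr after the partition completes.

[10,5,7,12,8,9,13,16,15]

pivot = arr[8] = 13; i = -1
j=0: arr[0]=10 ≤ 13 → i=0, swap arr[0],arr[0] (no change) → [10,16,5,7,12,8,15,9,13]
j=1: arr[1]=16 > 13 → no swap
j=2: arr[2]=5 ≤ 13 → i=1, swap arr[1],arr[2] → [10,5,16,7,12,8,15,9,13]
j=3: arr[3]=7 ≤ 13 → i=2, swap arr[2],arr[3] → [10,5,7,16,12,8,15,9,13]
j=4: arr[4]=12 ≤ 13 → i=3, swap arr[3],arr[4] → [10,5,7,12,16,8,15,9,13]
j=5: arr[5]=8 ≤ 13 → i=4, swap arr[4],arr[5] → [10,5,7,12,8,16,15,9,13]
j=6: arr[6]=15 > 13 → no swap
j=7: arr[7]=9 ≤ 13 → i=5, swap arr[5],arr[7] → [10,5,7,12,8,9,15,16,13]
final swap arr[6],arr[8] → [10,5,7,12,8,9,13,16,15]; return 6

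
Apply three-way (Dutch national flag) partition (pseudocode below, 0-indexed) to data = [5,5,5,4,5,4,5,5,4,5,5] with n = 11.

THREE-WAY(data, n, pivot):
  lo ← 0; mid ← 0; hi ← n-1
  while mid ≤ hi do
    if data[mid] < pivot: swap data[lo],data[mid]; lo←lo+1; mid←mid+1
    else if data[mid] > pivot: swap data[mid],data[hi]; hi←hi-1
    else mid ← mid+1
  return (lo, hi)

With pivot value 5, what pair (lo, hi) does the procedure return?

(3, 10)

pivot = 5; lo=0, mid=0, hi=10
data[mid]=5=5: mid=1
data[mid]=5=5: mid=2
data[mid]=5=5: mid=3
data[mid]=4<5: swap data[0],data[3]; lo=1,mid=4 → [4,5,5,5,5,4,5,5,4,5,5]
data[mid]=5=5: mid=5
data[mid]=4<5: swap data[1],data[5]; lo=2,mid=6 → [4,4,5,5,5,5,5,5,4,5,5]
data[mid]=5=5: mid=7
data[mid]=5=5: mid=8
data[mid]=4<5: swap data[2],data[8]; lo=3,mid=9 → [4,4,4,5,5,5,5,5,5,5,5]
data[mid]=5=5: mid=10
data[mid]=5=5: mid=11
end: lo=3, hi=10; data = [4,4,4,5,5,5,5,5,5,5,5]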